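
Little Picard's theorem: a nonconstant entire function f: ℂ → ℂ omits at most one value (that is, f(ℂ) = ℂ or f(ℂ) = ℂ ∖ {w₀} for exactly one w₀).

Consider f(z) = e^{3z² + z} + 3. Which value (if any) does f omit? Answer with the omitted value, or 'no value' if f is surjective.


Little Picard bounds the complement of f(ℂ) to at most one point.
The exponent g(z) = 3z² + z is a nonconstant polynomial, hence surjective onto ℂ. So e^{g(z)} takes every value in {e^w : w ∈ ℂ} = ℂ ∖ {0}. Adding 3 shifts the range to ℂ ∖ {3}. f omits exactly 3.

Omitted value: 3.


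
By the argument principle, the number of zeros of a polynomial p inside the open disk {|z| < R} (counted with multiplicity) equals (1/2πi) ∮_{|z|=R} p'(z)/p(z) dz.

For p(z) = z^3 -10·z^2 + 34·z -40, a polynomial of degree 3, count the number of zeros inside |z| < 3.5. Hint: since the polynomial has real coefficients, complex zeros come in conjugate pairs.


The zeros of p are: 4, (3 + 1i), (3 - 1i).
Their magnitudes are: 4, 3.162, 3.162.
Zeros with |z| < R = 3.5: (3 + 1i), (3 - 1i).
Count = 2.
By the argument principle, (1/2πi) ∮_{|z|=R} p'(z)/p(z) dz equals exactly this count.

Number of zeros inside |z| < 3.5: 2.


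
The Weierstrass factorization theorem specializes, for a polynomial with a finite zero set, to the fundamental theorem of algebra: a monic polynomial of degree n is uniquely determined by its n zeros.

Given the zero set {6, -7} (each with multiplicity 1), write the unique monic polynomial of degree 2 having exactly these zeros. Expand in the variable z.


The polynomial is p(z) = ∏_{α ∈ S} (z − α), where S = {6, -7}.
Expanding the product yields: p(z) = z^2 + z -42.
The resulting polynomial has degree 2 and real coefficients as required.

p(z) = z^2 + z -42.


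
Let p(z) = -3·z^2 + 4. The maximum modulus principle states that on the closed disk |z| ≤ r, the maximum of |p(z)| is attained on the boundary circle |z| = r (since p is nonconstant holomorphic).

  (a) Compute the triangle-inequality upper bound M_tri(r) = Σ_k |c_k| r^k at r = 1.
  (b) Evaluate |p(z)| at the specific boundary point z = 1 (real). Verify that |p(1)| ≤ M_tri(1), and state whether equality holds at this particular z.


Coefficients: c_0 = 4, c_1 = 0, c_2 = -3. Radius r = 1.
Part (a). Triangle bound: M_tri(r) = Σ_k |c_k| r^k
  = |4|·1^0 + |0|·1^1 + |-3|·1^2
  = 4 + 0 + 3 = 7.
This bounds M(r) := max_{|z|=r} |p(z)| from above; equality holds iff all terms c_k z^k can be made to align in phase at a single z on |z|=r.
Part (b). At z = 1 (real, on the circle |z| = r):
  p(1) = (4)·1^0 + (0)·1^1 + (-3)·1^2 = 1.
  |p(1)| = 1.
Check: |p(1)| = 1 ≤ 7 = M_tri(1). ✓ Equality does not hold at z = 1 (the coefficients have mixed signs, so the terms do not all align in phase there).

M_tri(1) = 7; |p(1)| = 1; equality at z=1: no.


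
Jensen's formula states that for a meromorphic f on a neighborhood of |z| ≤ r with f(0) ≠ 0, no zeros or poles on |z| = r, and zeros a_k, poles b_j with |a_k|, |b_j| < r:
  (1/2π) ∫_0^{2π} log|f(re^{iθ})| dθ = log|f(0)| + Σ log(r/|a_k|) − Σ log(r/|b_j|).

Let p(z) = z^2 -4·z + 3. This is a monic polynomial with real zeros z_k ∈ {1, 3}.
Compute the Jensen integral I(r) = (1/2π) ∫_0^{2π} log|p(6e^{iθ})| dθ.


Zeros: 1, 3; r = 6.
Inside |z| < r: 1, 3. Outside (|z| ≥ r): ∅.
p(0) = 3, so log|p(0)| = log(3) = 1.0986.
Apply Jensen: I(r) = log|p(0)| + Σ_k log(r/|z_k|), summed over zeros inside |z| < r.
  log(r/|z_k|) for z_k = 1: log(6/1) = 1.7918
  log(r/|z_k|) for z_k = 3: log(6/3) = 0.6931
Sum over inside zeros: 2.4849.
I(r) = log|p(0)| + (inside sum) = 1.0986 + 2.4849 = 3.5835.
Closed form (all zeros inside, monic): I(r) = n·log(r) = 2·log(6) = 3.5835. ✓

I(r) ≈ 3.5835.


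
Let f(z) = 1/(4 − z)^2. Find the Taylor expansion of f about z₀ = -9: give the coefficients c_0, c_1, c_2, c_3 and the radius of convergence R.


Let w = z − z₀, so z = z₀ + w.
Then 4 − z = 4 − (z₀ + w) = (4 − z₀) − w = 13 − w.
f(z) = 1/(13 − w)^2 = (1/(13)^2) · (1 − w/(13))^{−2}.
By the binomial series (1−u)^{−2} = Σ_{n≥0} C(n+1, 1) u^n for |u|<1, with u = w/(13):
  c_n = C(n+1, 1) / (13)^(n+2).
  c_0 = 1/(13)^2 = 1/169.
  c_1 = 2/(13)^3 = 2/2197.
  c_2 = 3/(13)^4 = 3/28561.
  c_3 = 4/(13)^5 = 4/371293.
The series is valid for |w/d| < 1, i.e. |z − z₀| < |d|.
Radius of convergence: R = |4 − z₀| = |13| = 13 (distance from z₀ to the singularity z = 4).

c_0 = 1/169, c_1 = 2/2197, c_2 = 3/28561, c_3 = 4/371293; R = 13.


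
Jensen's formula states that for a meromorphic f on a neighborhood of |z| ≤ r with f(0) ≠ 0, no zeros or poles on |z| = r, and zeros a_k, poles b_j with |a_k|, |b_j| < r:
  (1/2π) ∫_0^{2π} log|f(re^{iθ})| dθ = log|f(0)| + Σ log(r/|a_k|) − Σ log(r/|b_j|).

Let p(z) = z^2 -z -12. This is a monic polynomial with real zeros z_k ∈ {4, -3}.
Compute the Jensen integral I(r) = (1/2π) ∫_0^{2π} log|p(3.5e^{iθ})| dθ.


Zeros: -3, 4; r = 3.5.
Inside |z| < r: -3. Outside (|z| ≥ r): 4.
p(0) = -12, so log|p(0)| = log(12) = 2.4849.
Apply Jensen: I(r) = log|p(0)| + Σ_k log(r/|z_k|), summed over zeros inside |z| < r.
  log(r/|z_k|) for z_k = -3: log(3.5/3) = 0.1542
  Outside zeros (4) contribute nothing to the Jensen sum.
Sum over inside zeros: 0.1542.
I(r) = log|p(0)| + (inside sum) = 2.4849 + 0.1542 = 2.6391.
Note: since some zeros are outside |z| ≤ r, the simplified n·log(r) form does NOT apply — only the inside zeros contribute.

I(r) ≈ 2.6391.


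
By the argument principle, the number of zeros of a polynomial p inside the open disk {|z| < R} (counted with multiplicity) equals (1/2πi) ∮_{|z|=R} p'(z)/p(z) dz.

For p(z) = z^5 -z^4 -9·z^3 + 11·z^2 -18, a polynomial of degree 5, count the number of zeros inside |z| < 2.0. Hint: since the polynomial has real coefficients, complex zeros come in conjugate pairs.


The zeros of p are: 3, -1, -3, (1 + 1i), (1 - 1i).
Their magnitudes are: 3, 1, 3, 1.414, 1.414.
Zeros with |z| < R = 2.0: -1, (1 + 1i), (1 - 1i).
Count = 3.
By the argument principle, (1/2πi) ∮_{|z|=R} p'(z)/p(z) dz equals exactly this count.

Number of zeros inside |z| < 2.0: 3.


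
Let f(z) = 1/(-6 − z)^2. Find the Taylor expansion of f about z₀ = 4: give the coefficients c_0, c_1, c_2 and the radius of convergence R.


Let w = z − z₀, so z = z₀ + w.
Then -6 − z = -6 − (z₀ + w) = (-6 − z₀) − w = -10 − w.
f(z) = 1/(-10 − w)^2 = (1/(-10)^2) · (1 − w/(-10))^{−2}.
By the binomial series (1−u)^{−2} = Σ_{n≥0} C(n+1, 1) u^n for |u|<1, with u = w/(-10):
  c_n = C(n+1, 1) / (-10)^(n+2).
  c_0 = 1/(-10)^2 = 1/100.
  c_1 = 2/(-10)^3 = -1/500.
  c_2 = 3/(-10)^4 = 3/10000.
The series is valid for |w/d| < 1, i.e. |z − z₀| < |d|.
Radius of convergence: R = |-6 − z₀| = |-10| = 10 (distance from z₀ to the singularity z = -6).

c_0 = 1/100, c_1 = -1/500, c_2 = 3/10000; R = 10.


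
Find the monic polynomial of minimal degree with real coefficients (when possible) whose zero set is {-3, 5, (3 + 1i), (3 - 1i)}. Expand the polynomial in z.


The polynomial is p(z) = ∏_{α ∈ S} (z − α), where S = {-3, 5, (3 + 1i), (3 - 1i)}.
Expanding the product yields: p(z) = z^4 -8·z^3 + 7·z^2 + 70·z -150.
Note conjugate pairs combine to real quadratics: (z − (3+1i))(z − (3−1i)) = z² − 6z + 10.
The resulting polynomial has degree 4 and real coefficients as required.

p(z) = z^4 -8·z^3 + 7·z^2 + 70·z -150.


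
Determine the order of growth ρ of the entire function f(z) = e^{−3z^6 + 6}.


|e^{−3z^6 + 6}| = e^{Re(-3·z^6) + 6} ≤ e^{3|z|^6 + 6} = e^{3r^6 + 6} on |z| = r, so ρ ≤ 6. Choosing z on |z|=r so that -3·z^6 is real positive (always possible by picking arg z appropriately) gives |f(z)| = e^{3r^6 + 6}, matching the bound. The additive constant 6 does not affect log log M(r) ~ 6·log r. Hence ρ = 6.
Therefore ρ = 6.

Order ρ = 6.


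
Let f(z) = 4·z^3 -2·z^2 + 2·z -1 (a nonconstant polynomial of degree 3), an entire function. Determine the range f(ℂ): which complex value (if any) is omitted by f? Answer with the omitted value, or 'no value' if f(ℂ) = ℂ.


Little Picard bounds the complement of f(ℂ) to at most one point.
For every w ∈ ℂ, the equation p(z) − w = 0 is a nonconstant polynomial in z and hence has at least one root by the fundamental theorem of algebra. So p is surjective onto ℂ, omitting no value.

Omitted value: no value.


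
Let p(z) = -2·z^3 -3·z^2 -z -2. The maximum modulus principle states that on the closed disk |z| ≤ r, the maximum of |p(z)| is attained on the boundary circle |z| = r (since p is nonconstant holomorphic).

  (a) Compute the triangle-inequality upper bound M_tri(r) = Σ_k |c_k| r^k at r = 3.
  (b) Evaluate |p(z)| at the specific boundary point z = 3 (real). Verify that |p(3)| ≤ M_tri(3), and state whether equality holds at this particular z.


Coefficients: c_0 = -2, c_1 = -1, c_2 = -3, c_3 = -2. Radius r = 3.
Part (a). Triangle bound: M_tri(r) = Σ_k |c_k| r^k
  = |-2|·3^0 + |-1|·3^1 + |-3|·3^2 + |-2|·3^3
  = 2 + 3 + 27 + 54 = 86.
This bounds M(r) := max_{|z|=r} |p(z)| from above; equality holds iff all terms c_k z^k can be made to align in phase at a single z on |z|=r.
Part (b). At z = 3 (real, on the circle |z| = r):
  p(3) = (-2)·3^0 + (-1)·3^1 + (-3)·3^2 + (-2)·3^3 = -86.
  |p(3)| = 86.
Since all nonzero coefficients share the same sign, |p(3)| = 86 = M_tri(3); the triangle bound is attained at z = 3, so in fact M(r) = 86.

M_tri(3) = 86; |p(3)| = 86; equality at z=3: yes.


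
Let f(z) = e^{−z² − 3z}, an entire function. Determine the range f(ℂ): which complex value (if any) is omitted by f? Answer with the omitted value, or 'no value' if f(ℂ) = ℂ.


Little Picard bounds the complement of f(ℂ) to at most one point.
The exponent g(z) = −z² − 3z is a nonconstant polynomial, hence surjective onto ℂ. So e^{g(z)} takes every value in {e^w : w ∈ ℂ} = ℂ ∖ {0}. Adding 0 shifts the range to ℂ ∖ {0}. f omits exactly 0.

Omitted value: 0.


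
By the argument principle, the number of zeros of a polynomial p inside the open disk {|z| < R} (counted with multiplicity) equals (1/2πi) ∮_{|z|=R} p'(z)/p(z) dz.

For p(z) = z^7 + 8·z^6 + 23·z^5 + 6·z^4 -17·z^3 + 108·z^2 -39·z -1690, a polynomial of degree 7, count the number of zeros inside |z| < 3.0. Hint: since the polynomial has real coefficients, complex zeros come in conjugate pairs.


The zeros of p are: 2, (-3 + 2i), (-3 - 2i), (-3 + 2i), (-3 - 2i), (1 + 2i), (1 - 2i).
Their magnitudes are: 2, 3.606, 3.606, 3.606, 3.606, 2.236, 2.236.
Zeros with |z| < R = 3.0: 2, (1 + 2i), (1 - 2i).
Count = 3.
By the argument principle, (1/2πi) ∮_{|z|=R} p'(z)/p(z) dz equals exactly this count.

Number of zeros inside |z| < 3.0: 3.


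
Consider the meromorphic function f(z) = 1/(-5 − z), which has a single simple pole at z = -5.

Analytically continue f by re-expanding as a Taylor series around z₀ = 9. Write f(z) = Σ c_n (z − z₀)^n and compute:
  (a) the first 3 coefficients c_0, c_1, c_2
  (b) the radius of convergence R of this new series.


Let w = z − z₀, so z = z₀ + w.
Then -5 − z = -5 − (z₀ + w) = (-5 − z₀) − w = -14 − w.
f(z) = 1/(-14 − w) = (1/(-14)) · 1/(1 − w/(-14)) = Σ_{n≥0} w^n / (-14)^(n+1).
So c_n = 1/(-14)^(n+1):
  c_0 = 1/(-14)^1 = -1/14.
  c_1 = 1/(-14)^2 = 1/196.
  c_2 = 1/(-14)^3 = -1/2744.
The series is valid for |w/d| < 1, i.e. |z − z₀| < |d|.
Radius of convergence: R = |-5 − z₀| = |-14| = 14 (distance from z₀ to the singularity z = -5).

c_0 = -1/14, c_1 = 1/196, c_2 = -1/2744; R = 14.


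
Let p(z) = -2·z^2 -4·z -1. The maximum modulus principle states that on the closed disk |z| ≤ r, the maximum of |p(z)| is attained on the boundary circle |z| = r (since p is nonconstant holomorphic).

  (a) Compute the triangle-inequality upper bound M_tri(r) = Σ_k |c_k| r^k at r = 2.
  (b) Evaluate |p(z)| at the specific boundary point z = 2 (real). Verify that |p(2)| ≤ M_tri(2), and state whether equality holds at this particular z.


Coefficients: c_0 = -1, c_1 = -4, c_2 = -2. Radius r = 2.
Part (a). Triangle bound: M_tri(r) = Σ_k |c_k| r^k
  = |-1|·2^0 + |-4|·2^1 + |-2|·2^2
  = 1 + 8 + 8 = 17.
This bounds M(r) := max_{|z|=r} |p(z)| from above; equality holds iff all terms c_k z^k can be made to align in phase at a single z on |z|=r.
Part (b). At z = 2 (real, on the circle |z| = r):
  p(2) = (-1)·2^0 + (-4)·2^1 + (-2)·2^2 = -17.
  |p(2)| = 17.
Since all nonzero coefficients share the same sign, |p(2)| = 17 = M_tri(2); the triangle bound is attained at z = 2, so in fact M(r) = 17.

M_tri(2) = 17; |p(2)| = 17; equality at z=2: yes.


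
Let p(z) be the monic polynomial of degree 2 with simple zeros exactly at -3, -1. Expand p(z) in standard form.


The polynomial is p(z) = ∏_{α ∈ S} (z − α), where S = {-3, -1}.
Expanding the product yields: p(z) = z^2 + 4·z + 3.
The resulting polynomial has degree 2 and real coefficients as required.

p(z) = z^2 + 4·z + 3.


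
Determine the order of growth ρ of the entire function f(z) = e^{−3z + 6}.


|e^{−3z + 6}| = e^{Re(-3·z) + 6} ≤ e^{3|z|^1 + 6} = e^{3r^1 + 6} on |z| = r, so ρ ≤ 1. Choosing z on |z|=r so that -3·z is real positive (always possible by picking arg z appropriately) gives |f(z)| = e^{3r^1 + 6}, matching the bound. The additive constant 6 does not affect log log M(r) ~ 1·log r. Hence ρ = 1.
Therefore ρ = 1.

Order ρ = 1.


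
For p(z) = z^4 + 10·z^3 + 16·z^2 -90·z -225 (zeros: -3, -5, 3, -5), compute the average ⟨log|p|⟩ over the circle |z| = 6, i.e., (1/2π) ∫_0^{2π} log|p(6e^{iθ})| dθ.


Zeros: -5, -5, -3, 3; r = 6.
Inside |z| < r: -5, -5, -3, 3. Outside (|z| ≥ r): ∅.
p(0) = -225, so log|p(0)| = log(225) = 5.4161.
Apply Jensen: I(r) = log|p(0)| + Σ_k log(r/|z_k|), summed over zeros inside |z| < r.
  log(r/|z_k|) for z_k = -3: log(6/3) = 0.6931
  log(r/|z_k|) for z_k = -5: log(6/5) = 0.1823
  log(r/|z_k|) for z_k = 3: log(6/3) = 0.6931
  log(r/|z_k|) for z_k = -5: log(6/5) = 0.1823
Sum over inside zeros: 1.7509.
I(r) = log|p(0)| + (inside sum) = 5.4161 + 1.7509 = 7.1670.
Closed form (all zeros inside, monic): I(r) = n·log(r) = 4·log(6) = 7.1670. ✓

I(r) ≈ 7.1670.


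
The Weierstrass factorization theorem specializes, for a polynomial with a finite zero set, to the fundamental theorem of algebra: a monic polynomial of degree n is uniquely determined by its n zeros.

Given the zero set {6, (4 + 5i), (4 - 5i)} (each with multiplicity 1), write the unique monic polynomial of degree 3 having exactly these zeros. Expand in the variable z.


The polynomial is p(z) = ∏_{α ∈ S} (z − α), where S = {6, (4 + 5i), (4 - 5i)}.
Expanding the product yields: p(z) = z^3 -14·z^2 + 89·z -246.
Note conjugate pairs combine to real quadratics: (z − (4+5i))(z − (4−5i)) = z² − 8z + 41.
The resulting polynomial has degree 3 and real coefficients as required.

p(z) = z^3 -14·z^2 + 89·z -246.


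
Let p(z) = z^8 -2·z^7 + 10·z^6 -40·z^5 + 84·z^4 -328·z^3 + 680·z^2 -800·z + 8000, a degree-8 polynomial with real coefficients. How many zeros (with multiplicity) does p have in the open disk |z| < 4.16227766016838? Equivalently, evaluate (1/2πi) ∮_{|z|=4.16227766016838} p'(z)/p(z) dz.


The zeros of p are: (3 + 1i), (3 - 1i), (1 + 3i), (1 - 3i), (-2 + 2i), (-2 - 2i), (-1 + 3i), (-1 - 3i).
Their magnitudes are: 3.162, 3.162, 3.162, 3.162, 2.828, 2.828, 3.162, 3.162.
Zeros with |z| < R = 4.16227766016838: (3 + 1i), (3 - 1i), (1 + 3i), (1 - 3i), (-2 + 2i), (-2 - 2i), (-1 + 3i), (-1 - 3i).
Count = 8.
By the argument principle, (1/2πi) ∮_{|z|=R} p'(z)/p(z) dz equals exactly this count.

Number of zeros inside |z| < 4.16227766016838: 8.


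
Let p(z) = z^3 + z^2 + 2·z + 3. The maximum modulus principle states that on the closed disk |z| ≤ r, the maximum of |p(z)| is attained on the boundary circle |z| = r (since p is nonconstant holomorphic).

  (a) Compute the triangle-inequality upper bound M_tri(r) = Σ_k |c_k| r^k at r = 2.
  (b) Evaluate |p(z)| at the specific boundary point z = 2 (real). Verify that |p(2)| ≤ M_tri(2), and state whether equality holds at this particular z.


Coefficients: c_0 = 3, c_1 = 2, c_2 = 1, c_3 = 1. Radius r = 2.
Part (a). Triangle bound: M_tri(r) = Σ_k |c_k| r^k
  = |3|·2^0 + |2|·2^1 + |1|·2^2 + |1|·2^3
  = 3 + 4 + 4 + 8 = 19.
This bounds M(r) := max_{|z|=r} |p(z)| from above; equality holds iff all terms c_k z^k can be made to align in phase at a single z on |z|=r.
Part (b). At z = 2 (real, on the circle |z| = r):
  p(2) = (3)·2^0 + (2)·2^1 + (1)·2^2 + (1)·2^3 = 19.
  |p(2)| = 19.
Since all nonzero coefficients share the same sign, |p(2)| = 19 = M_tri(2); the triangle bound is attained at z = 2, so in fact M(r) = 19.

M_tri(2) = 19; |p(2)| = 19; equality at z=2: yes.


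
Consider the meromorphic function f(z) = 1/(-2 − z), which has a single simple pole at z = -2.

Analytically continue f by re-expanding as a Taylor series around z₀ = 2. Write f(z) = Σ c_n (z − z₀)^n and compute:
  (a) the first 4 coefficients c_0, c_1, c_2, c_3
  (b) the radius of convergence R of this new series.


Let w = z − z₀, so z = z₀ + w.
Then -2 − z = -2 − (z₀ + w) = (-2 − z₀) − w = -4 − w.
f(z) = 1/(-4 − w) = (1/(-4)) · 1/(1 − w/(-4)) = Σ_{n≥0} w^n / (-4)^(n+1).
So c_n = 1/(-4)^(n+1):
  c_0 = 1/(-4)^1 = -1/4.
  c_1 = 1/(-4)^2 = 1/16.
  c_2 = 1/(-4)^3 = -1/64.
  c_3 = 1/(-4)^4 = 1/256.
The series is valid for |w/d| < 1, i.e. |z − z₀| < |d|.
Radius of convergence: R = |-2 − z₀| = |-4| = 4 (distance from z₀ to the singularity z = -2).

c_0 = -1/4, c_1 = 1/16, c_2 = -1/64, c_3 = 1/256; R = 4.


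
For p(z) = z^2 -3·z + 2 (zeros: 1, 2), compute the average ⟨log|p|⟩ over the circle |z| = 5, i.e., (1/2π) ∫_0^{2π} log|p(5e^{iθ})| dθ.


Zeros: 1, 2; r = 5.
Inside |z| < r: 1, 2. Outside (|z| ≥ r): ∅.
p(0) = 2, so log|p(0)| = log(2) = 0.6931.
Apply Jensen: I(r) = log|p(0)| + Σ_k log(r/|z_k|), summed over zeros inside |z| < r.
  log(r/|z_k|) for z_k = 1: log(5/1) = 1.6094
  log(r/|z_k|) for z_k = 2: log(5/2) = 0.9163
Sum over inside zeros: 2.5257.
I(r) = log|p(0)| + (inside sum) = 0.6931 + 2.5257 = 3.2189.
Closed form (all zeros inside, monic): I(r) = n·log(r) = 2·log(5) = 3.2189. ✓

I(r) ≈ 3.2189.


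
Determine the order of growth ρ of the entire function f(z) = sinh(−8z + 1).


sinh(w) is a linear combination of e^{iw} and e^{−iw} (or e^w, e^{−w} in the hyperbolic case), so |sinh(w)| ≤ e^{|w|}. With w = −8z + 1, |w| ≤ 8|z| + 1 = 8r + 1 on |z| = r, giving M(r) ≤ e^{8r + 1}, so ρ ≤ 1. On a suitable ray (z = it for sin/cos; z = t for sinh/cosh, t real → ∞), |sinh(−8z + 1)| grows like e^{8|t|}/2, so ρ ≥ 1. Hence ρ = 1.
Therefore ρ = 1.

Order ρ = 1.


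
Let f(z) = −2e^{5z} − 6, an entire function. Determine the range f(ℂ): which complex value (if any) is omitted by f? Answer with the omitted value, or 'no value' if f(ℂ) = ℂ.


Little Picard bounds the complement of f(ℂ) to at most one point.
e^{5z} is never zero on ℂ, so -2·e^{5z} takes every value in ℂ ∖ {0}. Adding -6 shifts the range to ℂ ∖ {-6}. Thus f omits exactly the value -6.

Omitted value: -6.


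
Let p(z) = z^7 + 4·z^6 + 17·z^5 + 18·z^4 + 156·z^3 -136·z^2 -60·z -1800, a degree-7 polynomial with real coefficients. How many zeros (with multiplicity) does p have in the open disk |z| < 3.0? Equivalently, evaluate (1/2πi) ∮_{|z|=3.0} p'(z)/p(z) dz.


The zeros of p are: 2, (-3 + 3i), (-3 - 3i), (-1 + 2i), (-1 - 2i), (1 + 3i), (1 - 3i).
Their magnitudes are: 2, 4.243, 4.243, 2.236, 2.236, 3.162, 3.162.
Zeros with |z| < R = 3.0: 2, (-1 + 2i), (-1 - 2i).
Count = 3.
By the argument principle, (1/2πi) ∮_{|z|=R} p'(z)/p(z) dz equals exactly this count.

Number of zeros inside |z| < 3.0: 3.


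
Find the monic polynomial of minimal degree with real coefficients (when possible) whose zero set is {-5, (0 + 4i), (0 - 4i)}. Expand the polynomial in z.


The polynomial is p(z) = ∏_{α ∈ S} (z − α), where S = {-5, (0 + 4i), (0 - 4i)}.
Expanding the product yields: p(z) = z^3 + 5·z^2 + 16·z + 80.
Note conjugate pairs combine to real quadratics: (z − (0+4i))(z − (0−4i)) = z² + 16.
The resulting polynomial has degree 3 and real coefficients as required.

p(z) = z^3 + 5·z^2 + 16·z + 80.


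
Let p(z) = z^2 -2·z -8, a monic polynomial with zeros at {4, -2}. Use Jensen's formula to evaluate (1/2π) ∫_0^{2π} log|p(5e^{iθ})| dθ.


Zeros: -2, 4; r = 5.
Inside |z| < r: -2, 4. Outside (|z| ≥ r): ∅.
p(0) = -8, so log|p(0)| = log(8) = 2.0794.
Apply Jensen: I(r) = log|p(0)| + Σ_k log(r/|z_k|), summed over zeros inside |z| < r.
  log(r/|z_k|) for z_k = 4: log(5/4) = 0.2231
  log(r/|z_k|) for z_k = -2: log(5/2) = 0.9163
Sum over inside zeros: 1.1394.
I(r) = log|p(0)| + (inside sum) = 2.0794 + 1.1394 = 3.2189.
Closed form (all zeros inside, monic): I(r) = n·log(r) = 2·log(5) = 3.2189. ✓

I(r) ≈ 3.2189.


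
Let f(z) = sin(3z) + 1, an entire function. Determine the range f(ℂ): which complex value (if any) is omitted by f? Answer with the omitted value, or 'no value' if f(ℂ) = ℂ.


Little Picard bounds the complement of f(ℂ) to at most one point.
sin is entire and surjective onto ℂ: for every w ∈ ℂ, sin(ζ) = w has a solution ζ ∈ ℂ (e.g., via the complex inverse arcsin). With ζ = 3z this gives z = ζ/(3). Then 1·sin(3z) takes every value in 1·ℂ = ℂ, and adding 1 is a bijection of ℂ. So f is surjective and omits no value. (Note: only on the real line is sin bounded by [−1, 1].)

Omitted value: no value.


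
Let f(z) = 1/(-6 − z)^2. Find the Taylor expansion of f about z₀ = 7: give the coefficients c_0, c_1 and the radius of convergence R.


Let w = z − z₀, so z = z₀ + w.
Then -6 − z = -6 − (z₀ + w) = (-6 − z₀) − w = -13 − w.
f(z) = 1/(-13 − w)^2 = (1/(-13)^2) · (1 − w/(-13))^{−2}.
By the binomial series (1−u)^{−2} = Σ_{n≥0} C(n+1, 1) u^n for |u|<1, with u = w/(-13):
  c_n = C(n+1, 1) / (-13)^(n+2).
  c_0 = 1/(-13)^2 = 1/169.
  c_1 = 2/(-13)^3 = -2/2197.
The series is valid for |w/d| < 1, i.e. |z − z₀| < |d|.
Radius of convergence: R = |-6 − z₀| = |-13| = 13 (distance from z₀ to the singularity z = -6).

c_0 = 1/169, c_1 = -2/2197; R = 13.


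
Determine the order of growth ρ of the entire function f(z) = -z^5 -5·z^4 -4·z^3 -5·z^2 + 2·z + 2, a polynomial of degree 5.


|f(z)| ≤ Σ|c_k|·r^k = O(r^5) as r → ∞. Polynomial growth is O(e^{r^ε}) for every ε > 0 (since r^5/e^{r^ε} → 0), so ρ ≤ ε for all ε > 0, i.e. ρ = 0. Every nonconstant polynomial has order 0.
Therefore ρ = 0.

Order ρ = 0.


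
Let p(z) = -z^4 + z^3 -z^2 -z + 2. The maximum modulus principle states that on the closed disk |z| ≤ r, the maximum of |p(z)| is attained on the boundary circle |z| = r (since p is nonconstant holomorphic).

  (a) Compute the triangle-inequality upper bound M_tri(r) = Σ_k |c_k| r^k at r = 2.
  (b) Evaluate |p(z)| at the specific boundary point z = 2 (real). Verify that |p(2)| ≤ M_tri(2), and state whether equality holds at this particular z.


Coefficients: c_0 = 2, c_1 = -1, c_2 = -1, c_3 = 1, c_4 = -1. Radius r = 2.
Part (a). Triangle bound: M_tri(r) = Σ_k |c_k| r^k
  = |2|·2^0 + |-1|·2^1 + |-1|·2^2 + |1|·2^3 + |-1|·2^4
  = 2 + 2 + 4 + 8 + 16 = 32.
This bounds M(r) := max_{|z|=r} |p(z)| from above; equality holds iff all terms c_k z^k can be made to align in phase at a single z on |z|=r.
Part (b). At z = 2 (real, on the circle |z| = r):
  p(2) = (2)·2^0 + (-1)·2^1 + (-1)·2^2 + (1)·2^3 + (-1)·2^4 = -12.
  |p(2)| = 12.
Check: |p(2)| = 12 ≤ 32 = M_tri(2). ✓ Equality does not hold at z = 2 (the coefficients have mixed signs, so the terms do not all align in phase there).

M_tri(2) = 32; |p(2)| = 12; equality at z=2: no.


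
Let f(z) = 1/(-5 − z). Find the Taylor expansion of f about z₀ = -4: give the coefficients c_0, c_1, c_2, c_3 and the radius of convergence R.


Let w = z − z₀, so z = z₀ + w.
Then -5 − z = -5 − (z₀ + w) = (-5 − z₀) − w = -1 − w.
f(z) = 1/(-1 − w) = (1/(-1)) · 1/(1 − w/(-1)) = Σ_{n≥0} w^n / (-1)^(n+1).
So c_n = 1/(-1)^(n+1):
  c_0 = 1/(-1)^1 = -1.
  c_1 = 1/(-1)^2 = 1.
  c_2 = 1/(-1)^3 = -1.
  c_3 = 1/(-1)^4 = 1.
The series is valid for |w/d| < 1, i.e. |z − z₀| < |d|.
Radius of convergence: R = |-5 − z₀| = |-1| = 1 (distance from z₀ to the singularity z = -5).

c_0 = -1, c_1 = 1, c_2 = -1, c_3 = 1; R = 1.


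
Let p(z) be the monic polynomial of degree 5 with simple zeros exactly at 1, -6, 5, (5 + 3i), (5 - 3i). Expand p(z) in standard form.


The polynomial is p(z) = ∏_{α ∈ S} (z − α), where S = {1, -6, 5, (5 + 3i), (5 - 3i)}.
Expanding the product yields: p(z) = z^5 -10·z^4 + 3·z^3 + 340·z^2 -1354·z + 1020.
Note conjugate pairs combine to real quadratics: (z − (5+3i))(z − (5−3i)) = z² − 10z + 34.
The resulting polynomial has degree 5 and real coefficients as required.

p(z) = z^5 -10·z^4 + 3·z^3 + 340·z^2 -1354·z + 1020.


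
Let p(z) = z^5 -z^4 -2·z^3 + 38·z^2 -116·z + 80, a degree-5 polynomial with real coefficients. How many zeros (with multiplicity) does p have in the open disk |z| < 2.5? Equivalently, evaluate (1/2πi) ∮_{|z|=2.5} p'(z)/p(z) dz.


The zeros of p are: 2, 1, -4, (1 + 3i), (1 - 3i).
Their magnitudes are: 2, 1, 4, 3.162, 3.162.
Zeros with |z| < R = 2.5: 2, 1.
Count = 2.
By the argument principle, (1/2πi) ∮_{|z|=R} p'(z)/p(z) dz equals exactly this count.

Number of zeros inside |z| < 2.5: 2.


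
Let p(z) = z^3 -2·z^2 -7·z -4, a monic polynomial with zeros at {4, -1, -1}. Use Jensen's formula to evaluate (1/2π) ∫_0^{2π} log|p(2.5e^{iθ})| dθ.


Zeros: -1, -1, 4; r = 2.5.
Inside |z| < r: -1, -1. Outside (|z| ≥ r): 4.
p(0) = -4, so log|p(0)| = log(4) = 1.3863.
Apply Jensen: I(r) = log|p(0)| + Σ_k log(r/|z_k|), summed over zeros inside |z| < r.
  log(r/|z_k|) for z_k = -1: log(2.5/1) = 0.9163
  log(r/|z_k|) for z_k = -1: log(2.5/1) = 0.9163
  Outside zeros (4) contribute nothing to the Jensen sum.
Sum over inside zeros: 1.8326.
I(r) = log|p(0)| + (inside sum) = 1.3863 + 1.8326 = 3.2189.
Note: since some zeros are outside |z| ≤ r, the simplified n·log(r) form does NOT apply — only the inside zeros contribute.

I(r) ≈ 3.2189.


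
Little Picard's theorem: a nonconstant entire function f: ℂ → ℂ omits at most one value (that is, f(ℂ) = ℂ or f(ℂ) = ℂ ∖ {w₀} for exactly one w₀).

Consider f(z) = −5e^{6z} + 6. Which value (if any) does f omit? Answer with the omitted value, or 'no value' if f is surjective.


Little Picard bounds the complement of f(ℂ) to at most one point.
e^{6z} is never zero on ℂ, so -5·e^{6z} takes every value in ℂ ∖ {0}. Adding 6 shifts the range to ℂ ∖ {6}. Thus f omits exactly the value 6.

Omitted value: 6.


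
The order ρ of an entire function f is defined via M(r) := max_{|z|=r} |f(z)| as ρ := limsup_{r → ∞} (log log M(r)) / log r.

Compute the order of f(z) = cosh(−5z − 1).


cosh(w) is a linear combination of e^{iw} and e^{−iw} (or e^w, e^{−w} in the hyperbolic case), so |cosh(w)| ≤ e^{|w|}. With w = −5z − 1, |w| ≤ 5|z| + 1 = 5r + 1 on |z| = r, giving M(r) ≤ e^{5r + 1}, so ρ ≤ 1. On a suitable ray (z = it for sin/cos; z = t for sinh/cosh, t real → ∞), |cosh(−5z − 1)| grows like e^{5|t|}/2, so ρ ≥ 1. Hence ρ = 1.
Therefore ρ = 1.

Order ρ = 1.


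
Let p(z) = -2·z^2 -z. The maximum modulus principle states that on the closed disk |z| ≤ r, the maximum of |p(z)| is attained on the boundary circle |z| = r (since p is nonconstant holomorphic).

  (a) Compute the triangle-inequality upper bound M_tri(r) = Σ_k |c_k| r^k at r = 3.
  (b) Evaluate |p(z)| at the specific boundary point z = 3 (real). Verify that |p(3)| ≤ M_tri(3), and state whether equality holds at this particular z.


Coefficients: c_0 = 0, c_1 = -1, c_2 = -2. Radius r = 3.
Part (a). Triangle bound: M_tri(r) = Σ_k |c_k| r^k
  = |0|·3^0 + |-1|·3^1 + |-2|·3^2
  = 0 + 3 + 18 = 21.
This bounds M(r) := max_{|z|=r} |p(z)| from above; equality holds iff all terms c_k z^k can be made to align in phase at a single z on |z|=r.
Part (b). At z = 3 (real, on the circle |z| = r):
  p(3) = (0)·3^0 + (-1)·3^1 + (-2)·3^2 = -21.
  |p(3)| = 21.
Since all nonzero coefficients share the same sign, |p(3)| = 21 = M_tri(3); the triangle bound is attained at z = 3, so in fact M(r) = 21.

M_tri(3) = 21; |p(3)| = 21; equality at z=3: yes.


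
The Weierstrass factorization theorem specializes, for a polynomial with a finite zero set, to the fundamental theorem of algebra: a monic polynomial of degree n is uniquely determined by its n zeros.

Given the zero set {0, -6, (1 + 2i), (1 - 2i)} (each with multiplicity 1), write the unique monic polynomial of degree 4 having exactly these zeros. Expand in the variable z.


The polynomial is p(z) = ∏_{α ∈ S} (z − α), where S = {0, -6, (1 + 2i), (1 - 2i)}.
Expanding the product yields: p(z) = z^4 + 4·z^3 -7·z^2 + 30·z.
Note conjugate pairs combine to real quadratics: (z − (1+2i))(z − (1−2i)) = z² − 2z + 5.
The resulting polynomial has degree 4 and real coefficients as required.

p(z) = z^4 + 4·z^3 -7·z^2 + 30·z.


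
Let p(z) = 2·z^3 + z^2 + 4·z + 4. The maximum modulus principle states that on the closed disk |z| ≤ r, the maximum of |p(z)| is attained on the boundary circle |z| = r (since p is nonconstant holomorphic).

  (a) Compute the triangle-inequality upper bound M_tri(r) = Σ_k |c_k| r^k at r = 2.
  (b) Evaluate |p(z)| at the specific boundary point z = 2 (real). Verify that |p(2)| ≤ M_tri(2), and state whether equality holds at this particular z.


Coefficients: c_0 = 4, c_1 = 4, c_2 = 1, c_3 = 2. Radius r = 2.
Part (a). Triangle bound: M_tri(r) = Σ_k |c_k| r^k
  = |4|·2^0 + |4|·2^1 + |1|·2^2 + |2|·2^3
  = 4 + 8 + 4 + 16 = 32.
This bounds M(r) := max_{|z|=r} |p(z)| from above; equality holds iff all terms c_k z^k can be made to align in phase at a single z on |z|=r.
Part (b). At z = 2 (real, on the circle |z| = r):
  p(2) = (4)·2^0 + (4)·2^1 + (1)·2^2 + (2)·2^3 = 32.
  |p(2)| = 32.
Since all nonzero coefficients share the same sign, |p(2)| = 32 = M_tri(2); the triangle bound is attained at z = 2, so in fact M(r) = 32.

M_tri(2) = 32; |p(2)| = 32; equality at z=2: yes.


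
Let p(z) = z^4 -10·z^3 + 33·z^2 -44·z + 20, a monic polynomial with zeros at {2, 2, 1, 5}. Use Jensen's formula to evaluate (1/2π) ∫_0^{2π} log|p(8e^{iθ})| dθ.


Zeros: 1, 2, 2, 5; r = 8.
Inside |z| < r: 1, 2, 2, 5. Outside (|z| ≥ r): ∅.
p(0) = 20, so log|p(0)| = log(20) = 2.9957.
Apply Jensen: I(r) = log|p(0)| + Σ_k log(r/|z_k|), summed over zeros inside |z| < r.
  log(r/|z_k|) for z_k = 2: log(8/2) = 1.3863
  log(r/|z_k|) for z_k = 2: log(8/2) = 1.3863
  log(r/|z_k|) for z_k = 1: log(8/1) = 2.0794
  log(r/|z_k|) for z_k = 5: log(8/5) = 0.4700
Sum over inside zeros: 5.3220.
I(r) = log|p(0)| + (inside sum) = 2.9957 + 5.3220 = 8.3178.
Closed form (all zeros inside, monic): I(r) = n·log(r) = 4·log(8) = 8.3178. ✓

I(r) ≈ 8.3178.


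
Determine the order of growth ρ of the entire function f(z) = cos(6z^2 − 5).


Write cos(w) = (e^{iw} ± e^{−iw})/(2 or 2i), so |cos(w)| ≤ e^{|w|}. With w = 6z^2 − 5, |w| ≤ 6r^2 + 5 on |z|=r, giving M(r) ≤ e^{6r^2 + 5} and ρ ≤ 2. For the lower bound, choose z on |z|=r with 6z^2 purely imaginary of modulus 6r^2; then |cos(6z^2 − 5)| grows like e^{6r^2}/2, so ρ ≥ 2. Hence ρ = 2.
Therefore ρ = 2.

Order ρ = 2.


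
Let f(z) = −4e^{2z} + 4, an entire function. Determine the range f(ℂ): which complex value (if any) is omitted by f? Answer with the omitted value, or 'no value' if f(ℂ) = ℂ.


Little Picard bounds the complement of f(ℂ) to at most one point.
e^{2z} is never zero on ℂ, so -4·e^{2z} takes every value in ℂ ∖ {0}. Adding 4 shifts the range to ℂ ∖ {4}. Thus f omits exactly the value 4.

Omitted value: 4.


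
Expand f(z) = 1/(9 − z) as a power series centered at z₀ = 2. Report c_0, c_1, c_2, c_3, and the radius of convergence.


Let w = z − z₀, so z = z₀ + w.
Then 9 − z = 9 − (z₀ + w) = (9 − z₀) − w = 7 − w.
f(z) = 1/(7 − w) = (1/(7)) · 1/(1 − w/(7)) = Σ_{n≥0} w^n / (7)^(n+1).
So c_n = 1/(7)^(n+1):
  c_0 = 1/(7)^1 = 1/7.
  c_1 = 1/(7)^2 = 1/49.
  c_2 = 1/(7)^3 = 1/343.
  c_3 = 1/(7)^4 = 1/2401.
The series is valid for |w/d| < 1, i.e. |z − z₀| < |d|.
Radius of convergence: R = |9 − z₀| = |7| = 7 (distance from z₀ to the singularity z = 9).

c_0 = 1/7, c_1 = 1/49, c_2 = 1/343, c_3 = 1/2401; R = 7.


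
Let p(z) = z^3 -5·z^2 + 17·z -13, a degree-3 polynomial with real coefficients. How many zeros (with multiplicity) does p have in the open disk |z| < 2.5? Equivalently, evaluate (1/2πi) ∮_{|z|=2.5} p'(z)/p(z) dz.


The zeros of p are: (2 + 3i), (2 - 3i), 1.
Their magnitudes are: 3.606, 3.606, 1.
Zeros with |z| < R = 2.5: 1.
Count = 1.
By the argument principle, (1/2πi) ∮_{|z|=R} p'(z)/p(z) dz equals exactly this count.

Number of zeros inside |z| < 2.5: 1.


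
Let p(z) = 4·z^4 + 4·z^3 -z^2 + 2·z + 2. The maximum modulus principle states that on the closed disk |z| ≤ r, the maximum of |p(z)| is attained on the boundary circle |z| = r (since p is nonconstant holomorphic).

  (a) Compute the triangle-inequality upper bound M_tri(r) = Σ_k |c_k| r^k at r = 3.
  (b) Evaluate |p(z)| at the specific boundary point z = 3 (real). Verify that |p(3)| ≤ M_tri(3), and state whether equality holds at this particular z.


Coefficients: c_0 = 2, c_1 = 2, c_2 = -1, c_3 = 4, c_4 = 4. Radius r = 3.
Part (a). Triangle bound: M_tri(r) = Σ_k |c_k| r^k
  = |2|·3^0 + |2|·3^1 + |-1|·3^2 + |4|·3^3 + |4|·3^4
  = 2 + 6 + 9 + 108 + 324 = 449.
This bounds M(r) := max_{|z|=r} |p(z)| from above; equality holds iff all terms c_k z^k can be made to align in phase at a single z on |z|=r.
Part (b). At z = 3 (real, on the circle |z| = r):
  p(3) = (2)·3^0 + (2)·3^1 + (-1)·3^2 + (4)·3^3 + (4)·3^4 = 431.
  |p(3)| = 431.
Check: |p(3)| = 431 ≤ 449 = M_tri(3). ✓ Equality does not hold at z = 3 (the coefficients have mixed signs, so the terms do not all align in phase there).

M_tri(3) = 449; |p(3)| = 431; equality at z=3: no.


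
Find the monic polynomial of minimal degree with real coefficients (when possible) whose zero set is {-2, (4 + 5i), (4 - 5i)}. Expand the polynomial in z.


The polynomial is p(z) = ∏_{α ∈ S} (z − α), where S = {-2, (4 + 5i), (4 - 5i)}.
Expanding the product yields: p(z) = z^3 -6·z^2 + 25·z + 82.
Note conjugate pairs combine to real quadratics: (z − (4+5i))(z − (4−5i)) = z² − 8z + 41.
The resulting polynomial has degree 3 and real coefficients as required.

p(z) = z^3 -6·z^2 + 25·z + 82.


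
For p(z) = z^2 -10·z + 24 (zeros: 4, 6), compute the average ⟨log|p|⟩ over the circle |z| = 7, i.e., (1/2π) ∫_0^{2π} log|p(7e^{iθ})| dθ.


Zeros: 4, 6; r = 7.
Inside |z| < r: 4, 6. Outside (|z| ≥ r): ∅.
p(0) = 24, so log|p(0)| = log(24) = 3.1781.
Apply Jensen: I(r) = log|p(0)| + Σ_k log(r/|z_k|), summed over zeros inside |z| < r.
  log(r/|z_k|) for z_k = 4: log(7/4) = 0.5596
  log(r/|z_k|) for z_k = 6: log(7/6) = 0.1542
Sum over inside zeros: 0.7138.
I(r) = log|p(0)| + (inside sum) = 3.1781 + 0.7138 = 3.8918.
Closed form (all zeros inside, monic): I(r) = n·log(r) = 2·log(7) = 3.8918. ✓

I(r) ≈ 3.8918.


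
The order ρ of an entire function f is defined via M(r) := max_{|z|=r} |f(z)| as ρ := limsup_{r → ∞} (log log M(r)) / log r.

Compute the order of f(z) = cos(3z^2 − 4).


Write cos(w) = (e^{iw} ± e^{−iw})/(2 or 2i), so |cos(w)| ≤ e^{|w|}. With w = 3z^2 − 4, |w| ≤ 3r^2 + 4 on |z|=r, giving M(r) ≤ e^{3r^2 + 4} and ρ ≤ 2. For the lower bound, choose z on |z|=r with 3z^2 purely imaginary of modulus 3r^2; then |cos(3z^2 − 4)| grows like e^{3r^2}/2, so ρ ≥ 2. Hence ρ = 2.
Therefore ρ = 2.

Order ρ = 2.


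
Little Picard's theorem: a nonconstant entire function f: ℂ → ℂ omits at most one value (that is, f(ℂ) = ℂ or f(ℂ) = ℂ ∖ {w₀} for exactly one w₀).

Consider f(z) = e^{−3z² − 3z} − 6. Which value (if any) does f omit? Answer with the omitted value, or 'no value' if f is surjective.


Little Picard bounds the complement of f(ℂ) to at most one point.
The exponent g(z) = −3z² − 3z is a nonconstant polynomial, hence surjective onto ℂ. So e^{g(z)} takes every value in {e^w : w ∈ ℂ} = ℂ ∖ {0}. Adding -6 shifts the range to ℂ ∖ {-6}. f omits exactly -6.

Omitted value: -6.


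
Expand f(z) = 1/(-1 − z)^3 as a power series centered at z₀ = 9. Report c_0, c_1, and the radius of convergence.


Let w = z − z₀, so z = z₀ + w.
Then -1 − z = -1 − (z₀ + w) = (-1 − z₀) − w = -10 − w.
f(z) = 1/(-10 − w)^3 = (1/(-10)^3) · (1 − w/(-10))^{−3}.
By the binomial series (1−u)^{−3} = Σ_{n≥0} C(n+2, 2) u^n for |u|<1, with u = w/(-10):
  c_n = C(n+2, 2) / (-10)^(n+3).
  c_0 = 1/(-10)^3 = -1/1000.
  c_1 = 3/(-10)^4 = 3/10000.
The series is valid for |w/d| < 1, i.e. |z − z₀| < |d|.
Radius of convergence: R = |-1 − z₀| = |-10| = 10 (distance from z₀ to the singularity z = -1).

c_0 = -1/1000, c_1 = 3/10000; R = 10.


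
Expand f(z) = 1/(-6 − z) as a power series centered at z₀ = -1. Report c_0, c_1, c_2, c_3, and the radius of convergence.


Let w = z − z₀, so z = z₀ + w.
Then -6 − z = -6 − (z₀ + w) = (-6 − z₀) − w = -5 − w.
f(z) = 1/(-5 − w) = (1/(-5)) · 1/(1 − w/(-5)) = Σ_{n≥0} w^n / (-5)^(n+1).
So c_n = 1/(-5)^(n+1):
  c_0 = 1/(-5)^1 = -1/5.
  c_1 = 1/(-5)^2 = 1/25.
  c_2 = 1/(-5)^3 = -1/125.
  c_3 = 1/(-5)^4 = 1/625.
The series is valid for |w/d| < 1, i.e. |z − z₀| < |d|.
Radius of convergence: R = |-6 − z₀| = |-5| = 5 (distance from z₀ to the singularity z = -6).

c_0 = -1/5, c_1 = 1/25, c_2 = -1/125, c_3 = 1/625; R = 5.


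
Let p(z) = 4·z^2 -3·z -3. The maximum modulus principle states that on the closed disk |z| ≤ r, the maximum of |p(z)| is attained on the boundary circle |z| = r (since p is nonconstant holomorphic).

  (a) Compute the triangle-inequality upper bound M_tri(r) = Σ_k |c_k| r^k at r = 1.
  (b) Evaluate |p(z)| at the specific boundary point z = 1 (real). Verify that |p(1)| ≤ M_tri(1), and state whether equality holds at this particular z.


Coefficients: c_0 = -3, c_1 = -3, c_2 = 4. Radius r = 1.
Part (a). Triangle bound: M_tri(r) = Σ_k |c_k| r^k
  = |-3|·1^0 + |-3|·1^1 + |4|·1^2
  = 3 + 3 + 4 = 10.
This bounds M(r) := max_{|z|=r} |p(z)| from above; equality holds iff all terms c_k z^k can be made to align in phase at a single z on |z|=r.
Part (b). At z = 1 (real, on the circle |z| = r):
  p(1) = (-3)·1^0 + (-3)·1^1 + (4)·1^2 = -2.
  |p(1)| = 2.
Check: |p(1)| = 2 ≤ 10 = M_tri(1). ✓ Equality does not hold at z = 1 (the coefficients have mixed signs, so the terms do not all align in phase there).

M_tri(1) = 10; |p(1)| = 2; equality at z=1: no.


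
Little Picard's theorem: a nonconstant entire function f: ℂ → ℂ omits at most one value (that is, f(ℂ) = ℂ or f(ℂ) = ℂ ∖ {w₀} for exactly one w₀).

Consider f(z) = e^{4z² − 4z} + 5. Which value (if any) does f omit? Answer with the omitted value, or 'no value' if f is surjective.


Little Picard bounds the complement of f(ℂ) to at most one point.
The exponent g(z) = 4z² − 4z is a nonconstant polynomial, hence surjective onto ℂ. So e^{g(z)} takes every value in {e^w : w ∈ ℂ} = ℂ ∖ {0}. Adding 5 shifts the range to ℂ ∖ {5}. f omits exactly 5.

Omitted value: 5.


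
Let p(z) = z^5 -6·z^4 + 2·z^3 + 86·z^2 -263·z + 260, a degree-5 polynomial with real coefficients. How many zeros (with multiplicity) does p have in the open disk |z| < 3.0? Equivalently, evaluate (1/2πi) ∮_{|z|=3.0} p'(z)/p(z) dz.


The zeros of p are: (3 + 2i), (3 - 2i), -4, (2 + 1i), (2 - 1i).
Their magnitudes are: 3.606, 3.606, 4, 2.236, 2.236.
Zeros with |z| < R = 3.0: (2 + 1i), (2 - 1i).
Count = 2.
By the argument principle, (1/2πi) ∮_{|z|=R} p'(z)/p(z) dz equals exactly this count.

Number of zeros inside |z| < 3.0: 2.
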